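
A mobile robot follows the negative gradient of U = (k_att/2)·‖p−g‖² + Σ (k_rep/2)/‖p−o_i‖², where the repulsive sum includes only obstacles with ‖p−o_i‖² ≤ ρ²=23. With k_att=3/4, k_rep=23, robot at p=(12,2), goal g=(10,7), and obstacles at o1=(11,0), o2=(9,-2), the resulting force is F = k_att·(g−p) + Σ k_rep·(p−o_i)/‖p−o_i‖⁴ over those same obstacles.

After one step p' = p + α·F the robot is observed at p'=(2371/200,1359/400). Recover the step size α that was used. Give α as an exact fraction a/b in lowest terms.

α = 1/4

F_att = 3/4·(g−p) = 3/4·(-2,5) = (-1.5000,3.7500)
o1: d²=5 ≤ ρ²=23; F_rep = 23·(1,2)/5² = (0.9200,1.8400)
o2: d²=25 > ρ²=23 → inactive
F = F_att + ΣF_rep = (-0.5800,5.5900)
Δp = p'−p = (-0.1450,1.3975); α = Δx/Fx = (-29/200) / (-29/50) = 1/4
check: Δy/Fy = (559/400) / (559/100) = 1/4 ✓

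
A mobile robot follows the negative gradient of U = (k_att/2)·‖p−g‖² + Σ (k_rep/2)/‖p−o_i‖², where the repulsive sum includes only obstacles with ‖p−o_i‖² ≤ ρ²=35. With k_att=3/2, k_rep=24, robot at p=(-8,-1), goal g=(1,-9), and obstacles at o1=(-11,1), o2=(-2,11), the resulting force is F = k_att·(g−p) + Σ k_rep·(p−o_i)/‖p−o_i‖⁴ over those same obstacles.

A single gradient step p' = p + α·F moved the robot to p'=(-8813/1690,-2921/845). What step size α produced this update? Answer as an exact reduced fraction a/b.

α = 1/5

F_att = 3/2·(g−p) = 3/2·(9,-8) = (13.5000,-12.0000)
o1: d²=13 ≤ ρ²=35; F_rep = 24·(3,-2)/13² = (0.4260,-0.2840)
o2: d²=180 > ρ²=35 → inactive
F = F_att + ΣF_rep = (13.9260,-12.2840)
Δp = p'−p = (2.7852,-2.4568); α = Δx/Fx = (4707/1690) / (4707/338) = 1/5
check: Δy/Fy = (-2076/845) / (-2076/169) = 1/5 ✓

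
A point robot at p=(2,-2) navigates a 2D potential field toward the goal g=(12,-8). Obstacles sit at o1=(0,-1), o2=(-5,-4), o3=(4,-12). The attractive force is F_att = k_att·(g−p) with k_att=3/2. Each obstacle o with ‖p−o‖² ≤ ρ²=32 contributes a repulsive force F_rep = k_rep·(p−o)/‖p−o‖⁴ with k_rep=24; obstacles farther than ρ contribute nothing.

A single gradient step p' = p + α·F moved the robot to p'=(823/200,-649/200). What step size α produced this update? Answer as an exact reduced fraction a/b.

α = 1/8

F_att = 3/2·(g−p) = 3/2·(10,-6) = (15.0000,-9.0000)
o1: d²=5 ≤ ρ²=32; F_rep = 24·(2,-1)/5² = (1.9200,-0.9600)
o2: d²=53 > ρ²=32 → inactive
o3: d²=104 > ρ²=32 → inactive
F = F_att + ΣF_rep = (16.9200,-9.9600)
Δp = p'−p = (2.1150,-1.2450); α = Δx/Fx = (423/200) / (423/25) = 1/8
check: Δy/Fy = (-249/200) / (-249/25) = 1/8 ✓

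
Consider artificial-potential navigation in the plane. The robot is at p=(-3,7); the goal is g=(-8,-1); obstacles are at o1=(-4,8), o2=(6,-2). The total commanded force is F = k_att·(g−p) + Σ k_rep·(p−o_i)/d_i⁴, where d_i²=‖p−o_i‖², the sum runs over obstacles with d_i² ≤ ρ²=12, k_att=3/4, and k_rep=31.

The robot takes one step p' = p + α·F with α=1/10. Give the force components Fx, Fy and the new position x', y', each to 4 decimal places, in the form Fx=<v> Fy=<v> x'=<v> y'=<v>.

Fx=4.0000 Fy=-13.7500 x'=-2.6000 y'=5.6250

F_att = 3/4·(g−p) = 3/4·(-5,-8) = (-3.7500,-6.0000)
o1: d²=2 ≤ ρ²=12; F_rep = 31·(1,-1)/2² = (7.7500,-7.7500)
o2: d²=162 > ρ²=12 → inactive
F = F_att + ΣF_rep = (4.0000,-13.7500)
p' = p + 1/10·F = (-2.6000,5.6250)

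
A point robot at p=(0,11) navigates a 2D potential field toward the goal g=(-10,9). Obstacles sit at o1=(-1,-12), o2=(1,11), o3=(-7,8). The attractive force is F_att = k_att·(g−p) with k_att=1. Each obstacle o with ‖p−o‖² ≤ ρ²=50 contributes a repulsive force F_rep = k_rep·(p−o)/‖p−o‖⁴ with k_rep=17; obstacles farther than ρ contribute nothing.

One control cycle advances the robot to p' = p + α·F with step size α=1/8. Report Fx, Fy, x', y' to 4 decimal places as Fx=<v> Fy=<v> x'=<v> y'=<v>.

F_att = 1·(g−p) = 1·(-10,-2) = (-10.0000,-2.0000)
o1: d²=530 > ρ²=50 → inactive
o2: d²=1 ≤ ρ²=50; F_rep = 17·(-1,0)/1² = (-17.0000,0.0000)
o3: d²=58 > ρ²=50 → inactive
F = F_att + ΣF_rep = (-27.0000,-2.0000)
p' = p + 1/8·F = (-3.3750,10.7500)

Fx=-27.0000 Fy=-2.0000 x'=-3.3750 y'=10.7500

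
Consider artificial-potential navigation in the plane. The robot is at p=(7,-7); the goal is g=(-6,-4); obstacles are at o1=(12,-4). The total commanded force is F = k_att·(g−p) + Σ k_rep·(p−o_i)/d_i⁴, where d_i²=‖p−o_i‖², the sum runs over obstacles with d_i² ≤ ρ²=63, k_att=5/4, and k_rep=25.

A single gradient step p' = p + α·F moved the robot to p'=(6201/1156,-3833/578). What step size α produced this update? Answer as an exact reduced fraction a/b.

F_att = 5/4·(g−p) = 5/4·(-13,3) = (-16.2500,3.7500)
o1: d²=34 ≤ ρ²=63; F_rep = 25·(-5,-3)/34² = (-0.1081,-0.0649)
F = F_att + ΣF_rep = (-16.3581,3.6851)
Δp = p'−p = (-1.6358,0.3685); α = Δx/Fx = (-1891/1156) / (-9455/578) = 1/10
check: Δy/Fy = (213/578) / (1065/289) = 1/10 ✓

α = 1/10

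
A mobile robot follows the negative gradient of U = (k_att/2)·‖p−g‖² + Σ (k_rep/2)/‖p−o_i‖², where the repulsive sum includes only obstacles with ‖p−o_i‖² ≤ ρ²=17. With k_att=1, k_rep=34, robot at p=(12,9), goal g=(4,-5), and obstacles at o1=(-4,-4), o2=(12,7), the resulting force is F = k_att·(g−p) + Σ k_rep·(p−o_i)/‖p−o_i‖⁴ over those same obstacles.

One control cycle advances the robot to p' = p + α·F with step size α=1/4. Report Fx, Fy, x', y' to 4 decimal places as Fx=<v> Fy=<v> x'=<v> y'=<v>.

F_att = 1·(g−p) = 1·(-8,-14) = (-8.0000,-14.0000)
o1: d²=425 > ρ²=17 → inactive
o2: d²=4 ≤ ρ²=17; F_rep = 34·(0,2)/4² = (0.0000,4.2500)
F = F_att + ΣF_rep = (-8.0000,-9.7500)
p' = p + 1/4·F = (10.0000,6.5625)

Fx=-8.0000 Fy=-9.7500 x'=10.0000 y'=6.5625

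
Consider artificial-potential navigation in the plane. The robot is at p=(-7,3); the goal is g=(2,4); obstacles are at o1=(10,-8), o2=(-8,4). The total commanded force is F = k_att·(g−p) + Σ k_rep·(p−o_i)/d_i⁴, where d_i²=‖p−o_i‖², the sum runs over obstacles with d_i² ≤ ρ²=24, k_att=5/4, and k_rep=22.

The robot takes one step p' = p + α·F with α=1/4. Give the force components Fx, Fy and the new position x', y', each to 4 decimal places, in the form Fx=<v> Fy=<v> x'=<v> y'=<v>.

Fx=16.7500 Fy=-4.2500 x'=-2.8125 y'=1.9375

F_att = 5/4·(g−p) = 5/4·(9,1) = (11.2500,1.2500)
o1: d²=410 > ρ²=24 → inactive
o2: d²=2 ≤ ρ²=24; F_rep = 22·(1,-1)/2² = (5.5000,-5.5000)
F = F_att + ΣF_rep = (16.7500,-4.2500)
p' = p + 1/4·F = (-2.8125,1.9375)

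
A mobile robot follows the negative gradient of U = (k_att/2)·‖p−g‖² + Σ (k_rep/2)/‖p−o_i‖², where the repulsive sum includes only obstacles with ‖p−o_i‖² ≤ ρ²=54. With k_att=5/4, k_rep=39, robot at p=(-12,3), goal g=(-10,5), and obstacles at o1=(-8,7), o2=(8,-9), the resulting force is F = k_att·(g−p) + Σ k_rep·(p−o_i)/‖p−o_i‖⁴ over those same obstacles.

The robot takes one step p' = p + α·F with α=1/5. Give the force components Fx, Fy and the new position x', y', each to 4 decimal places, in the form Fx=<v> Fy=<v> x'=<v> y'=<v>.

Fx=2.3477 Fy=2.3477 x'=-11.5305 y'=3.4695

F_att = 5/4·(g−p) = 5/4·(2,2) = (2.5000,2.5000)
o1: d²=32 ≤ ρ²=54; F_rep = 39·(-4,-4)/32² = (-0.1523,-0.1523)
o2: d²=544 > ρ²=54 → inactive
F = F_att + ΣF_rep = (2.3477,2.3477)
p' = p + 1/5·F = (-11.5305,3.4695)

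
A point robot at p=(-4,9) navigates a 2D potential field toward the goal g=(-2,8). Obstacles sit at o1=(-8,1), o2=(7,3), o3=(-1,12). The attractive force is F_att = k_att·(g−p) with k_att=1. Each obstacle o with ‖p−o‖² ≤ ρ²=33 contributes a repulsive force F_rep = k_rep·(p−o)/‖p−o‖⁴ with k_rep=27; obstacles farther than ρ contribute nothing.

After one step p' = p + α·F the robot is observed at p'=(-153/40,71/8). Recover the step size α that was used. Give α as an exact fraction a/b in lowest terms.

α = 1/10

F_att = 1·(g−p) = 1·(2,-1) = (2.0000,-1.0000)
o1: d²=80 > ρ²=33 → inactive
o2: d²=157 > ρ²=33 → inactive
o3: d²=18 ≤ ρ²=33; F_rep = 27·(-3,-3)/18² = (-0.2500,-0.2500)
F = F_att + ΣF_rep = (1.7500,-1.2500)
Δp = p'−p = (0.1750,-0.1250); α = Δx/Fx = (7/40) / (7/4) = 1/10
check: Δy/Fy = (-1/8) / (-5/4) = 1/10 ✓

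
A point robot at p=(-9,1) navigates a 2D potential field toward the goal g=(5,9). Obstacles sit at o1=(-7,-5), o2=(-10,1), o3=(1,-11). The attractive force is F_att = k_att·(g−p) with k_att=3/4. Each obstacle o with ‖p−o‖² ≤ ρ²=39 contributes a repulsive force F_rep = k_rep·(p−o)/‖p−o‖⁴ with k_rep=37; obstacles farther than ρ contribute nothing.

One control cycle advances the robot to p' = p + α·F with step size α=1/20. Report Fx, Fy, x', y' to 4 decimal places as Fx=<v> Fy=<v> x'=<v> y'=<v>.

Fx=47.5000 Fy=6.0000 x'=-6.6250 y'=1.3000

F_att = 3/4·(g−p) = 3/4·(14,8) = (10.5000,6.0000)
o1: d²=40 > ρ²=39 → inactive
o2: d²=1 ≤ ρ²=39; F_rep = 37·(1,0)/1² = (37.0000,0.0000)
o3: d²=244 > ρ²=39 → inactive
F = F_att + ΣF_rep = (47.5000,6.0000)
p' = p + 1/20·F = (-6.6250,1.3000)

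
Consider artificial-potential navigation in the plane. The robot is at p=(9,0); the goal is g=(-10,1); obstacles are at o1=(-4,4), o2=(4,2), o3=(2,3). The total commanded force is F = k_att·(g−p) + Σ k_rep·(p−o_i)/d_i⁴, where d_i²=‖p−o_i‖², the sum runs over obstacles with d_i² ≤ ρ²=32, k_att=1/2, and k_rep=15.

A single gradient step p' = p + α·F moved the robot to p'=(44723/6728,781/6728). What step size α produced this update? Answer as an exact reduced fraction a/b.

α = 1/4

F_att = 1/2·(g−p) = 1/2·(-19,1) = (-9.5000,0.5000)
o1: d²=185 > ρ²=32 → inactive
o2: d²=29 ≤ ρ²=32; F_rep = 15·(5,-2)/29² = (0.0892,-0.0357)
o3: d²=58 > ρ²=32 → inactive
F = F_att + ΣF_rep = (-9.4108,0.4643)
Δp = p'−p = (-2.3527,0.1161); α = Δx/Fx = (-15829/6728) / (-15829/1682) = 1/4
check: Δy/Fy = (781/6728) / (781/1682) = 1/4 ✓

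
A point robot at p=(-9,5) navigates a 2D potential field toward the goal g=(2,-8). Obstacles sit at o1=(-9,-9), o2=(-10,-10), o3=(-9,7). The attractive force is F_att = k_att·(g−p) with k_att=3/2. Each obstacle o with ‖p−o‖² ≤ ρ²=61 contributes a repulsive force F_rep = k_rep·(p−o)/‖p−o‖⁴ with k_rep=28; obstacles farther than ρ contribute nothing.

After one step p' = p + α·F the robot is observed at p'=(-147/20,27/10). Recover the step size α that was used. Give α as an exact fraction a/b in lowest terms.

F_att = 3/2·(g−p) = 3/2·(11,-13) = (16.5000,-19.5000)
o1: d²=196 > ρ²=61 → inactive
o2: d²=226 > ρ²=61 → inactive
o3: d²=4 ≤ ρ²=61; F_rep = 28·(0,-2)/4² = (0.0000,-3.5000)
F = F_att + ΣF_rep = (16.5000,-23.0000)
Δp = p'−p = (1.6500,-2.3000); α = Δx/Fx = (33/20) / (33/2) = 1/10
check: Δy/Fy = (-23/10) / (-23) = 1/10 ✓

α = 1/10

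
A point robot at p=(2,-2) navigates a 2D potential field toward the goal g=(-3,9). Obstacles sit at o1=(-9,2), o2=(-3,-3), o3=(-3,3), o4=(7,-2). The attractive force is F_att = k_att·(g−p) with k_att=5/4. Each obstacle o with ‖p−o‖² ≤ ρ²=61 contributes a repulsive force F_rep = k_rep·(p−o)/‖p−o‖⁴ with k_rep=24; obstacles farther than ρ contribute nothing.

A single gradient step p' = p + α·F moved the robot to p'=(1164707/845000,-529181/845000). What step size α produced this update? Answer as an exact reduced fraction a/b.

α = 1/10

F_att = 5/4·(g−p) = 5/4·(-5,11) = (-6.2500,13.7500)
o1: d²=137 > ρ²=61 → inactive
o2: d²=26 ≤ ρ²=61; F_rep = 24·(5,1)/26² = (0.1775,0.0355)
o3: d²=50 ≤ ρ²=61; F_rep = 24·(5,-5)/50² = (0.0480,-0.0480)
o4: d²=25 ≤ ρ²=61; F_rep = 24·(-5,0)/25² = (-0.1920,0.0000)
F = F_att + ΣF_rep = (-6.2165,13.7375)
Δp = p'−p = (-0.6216,1.3738); α = Δx/Fx = (-525293/845000) / (-525293/84500) = 1/10
check: Δy/Fy = (1160819/845000) / (1160819/84500) = 1/10 ✓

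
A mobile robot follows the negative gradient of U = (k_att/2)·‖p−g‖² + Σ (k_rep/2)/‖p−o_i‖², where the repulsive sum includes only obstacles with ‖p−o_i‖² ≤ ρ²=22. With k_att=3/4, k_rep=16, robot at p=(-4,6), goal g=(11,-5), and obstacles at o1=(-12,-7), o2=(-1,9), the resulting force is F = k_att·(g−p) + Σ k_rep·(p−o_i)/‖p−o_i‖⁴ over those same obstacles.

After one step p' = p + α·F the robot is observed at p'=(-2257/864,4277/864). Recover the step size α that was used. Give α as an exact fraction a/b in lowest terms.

F_att = 3/4·(g−p) = 3/4·(15,-11) = (11.2500,-8.2500)
o1: d²=233 > ρ²=22 → inactive
o2: d²=18 ≤ ρ²=22; F_rep = 16·(-3,-3)/18² = (-0.1481,-0.1481)
F = F_att + ΣF_rep = (11.1019,-8.3981)
Δp = p'−p = (1.3877,-1.0498); α = Δx/Fx = (1199/864) / (1199/108) = 1/8
check: Δy/Fy = (-907/864) / (-907/108) = 1/8 ✓

α = 1/8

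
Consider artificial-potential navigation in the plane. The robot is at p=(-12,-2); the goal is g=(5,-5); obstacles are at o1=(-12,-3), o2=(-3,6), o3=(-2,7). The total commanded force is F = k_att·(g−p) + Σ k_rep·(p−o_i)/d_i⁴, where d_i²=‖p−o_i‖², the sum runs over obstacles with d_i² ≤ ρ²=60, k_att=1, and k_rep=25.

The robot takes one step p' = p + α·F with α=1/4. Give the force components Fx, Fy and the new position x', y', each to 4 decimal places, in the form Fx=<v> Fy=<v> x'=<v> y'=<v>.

F_att = 1·(g−p) = 1·(17,-3) = (17.0000,-3.0000)
o1: d²=1 ≤ ρ²=60; F_rep = 25·(0,1)/1² = (0.0000,25.0000)
o2: d²=145 > ρ²=60 → inactive
o3: d²=181 > ρ²=60 → inactive
F = F_att + ΣF_rep = (17.0000,22.0000)
p' = p + 1/4·F = (-7.7500,3.5000)

Fx=17.0000 Fy=22.0000 x'=-7.7500 y'=3.5000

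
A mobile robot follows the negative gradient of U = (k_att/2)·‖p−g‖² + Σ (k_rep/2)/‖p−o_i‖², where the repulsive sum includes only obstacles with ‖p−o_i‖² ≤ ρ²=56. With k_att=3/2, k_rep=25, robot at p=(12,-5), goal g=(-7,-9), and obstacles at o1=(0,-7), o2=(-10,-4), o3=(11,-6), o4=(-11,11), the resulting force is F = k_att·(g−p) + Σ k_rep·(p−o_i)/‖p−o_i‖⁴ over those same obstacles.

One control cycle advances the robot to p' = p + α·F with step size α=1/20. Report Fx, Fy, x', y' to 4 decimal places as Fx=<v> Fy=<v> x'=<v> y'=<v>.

F_att = 3/2·(g−p) = 3/2·(-19,-4) = (-28.5000,-6.0000)
o1: d²=148 > ρ²=56 → inactive
o2: d²=485 > ρ²=56 → inactive
o3: d²=2 ≤ ρ²=56; F_rep = 25·(1,1)/2² = (6.2500,6.2500)
o4: d²=785 > ρ²=56 → inactive
F = F_att + ΣF_rep = (-22.2500,0.2500)
p' = p + 1/20·F = (10.8875,-4.9875)

Fx=-22.2500 Fy=0.2500 x'=10.8875 y'=-4.9875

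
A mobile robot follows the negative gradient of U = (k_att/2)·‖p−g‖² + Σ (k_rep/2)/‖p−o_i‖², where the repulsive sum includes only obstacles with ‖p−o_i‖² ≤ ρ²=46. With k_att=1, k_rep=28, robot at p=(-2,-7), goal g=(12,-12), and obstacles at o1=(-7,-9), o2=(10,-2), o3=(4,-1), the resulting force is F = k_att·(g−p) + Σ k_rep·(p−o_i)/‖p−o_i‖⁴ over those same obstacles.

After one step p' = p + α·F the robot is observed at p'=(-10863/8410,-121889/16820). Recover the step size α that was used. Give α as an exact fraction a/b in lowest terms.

F_att = 1·(g−p) = 1·(14,-5) = (14.0000,-5.0000)
o1: d²=29 ≤ ρ²=46; F_rep = 28·(5,2)/29² = (0.1665,0.0666)
o2: d²=169 > ρ²=46 → inactive
o3: d²=72 > ρ²=46 → inactive
F = F_att + ΣF_rep = (14.1665,-4.9334)
Δp = p'−p = (0.7083,-0.2467); α = Δx/Fx = (5957/8410) / (11914/841) = 1/20
check: Δy/Fy = (-4149/16820) / (-4149/841) = 1/20 ✓

α = 1/20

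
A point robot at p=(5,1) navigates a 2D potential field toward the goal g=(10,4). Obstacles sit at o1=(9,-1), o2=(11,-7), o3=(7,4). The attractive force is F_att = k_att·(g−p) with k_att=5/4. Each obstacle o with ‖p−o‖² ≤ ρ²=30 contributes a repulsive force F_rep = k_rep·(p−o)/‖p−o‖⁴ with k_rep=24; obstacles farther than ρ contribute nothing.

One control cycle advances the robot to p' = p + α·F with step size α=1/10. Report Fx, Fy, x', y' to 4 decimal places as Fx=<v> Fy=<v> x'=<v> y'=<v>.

F_att = 5/4·(g−p) = 5/4·(5,3) = (6.2500,3.7500)
o1: d²=20 ≤ ρ²=30; F_rep = 24·(-4,2)/20² = (-0.2400,0.1200)
o2: d²=100 > ρ²=30 → inactive
o3: d²=13 ≤ ρ²=30; F_rep = 24·(-2,-3)/13² = (-0.2840,-0.4260)
F = F_att + ΣF_rep = (5.7260,3.4440)
p' = p + 1/10·F = (5.5726,1.3444)

Fx=5.7260 Fy=3.4440 x'=5.5726 y'=1.3444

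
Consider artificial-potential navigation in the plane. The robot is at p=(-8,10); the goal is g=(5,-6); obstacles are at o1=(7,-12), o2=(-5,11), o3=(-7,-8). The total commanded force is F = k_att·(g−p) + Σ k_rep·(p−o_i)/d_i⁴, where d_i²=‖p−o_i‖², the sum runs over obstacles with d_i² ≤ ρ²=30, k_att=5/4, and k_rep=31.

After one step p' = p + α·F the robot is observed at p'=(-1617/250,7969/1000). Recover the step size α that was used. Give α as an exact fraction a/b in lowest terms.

F_att = 5/4·(g−p) = 5/4·(13,-16) = (16.2500,-20.0000)
o1: d²=709 > ρ²=30 → inactive
o2: d²=10 ≤ ρ²=30; F_rep = 31·(-3,-1)/10² = (-0.9300,-0.3100)
o3: d²=325 > ρ²=30 → inactive
F = F_att + ΣF_rep = (15.3200,-20.3100)
Δp = p'−p = (1.5320,-2.0310); α = Δx/Fx = (383/250) / (383/25) = 1/10
check: Δy/Fy = (-2031/1000) / (-2031/100) = 1/10 ✓

α = 1/10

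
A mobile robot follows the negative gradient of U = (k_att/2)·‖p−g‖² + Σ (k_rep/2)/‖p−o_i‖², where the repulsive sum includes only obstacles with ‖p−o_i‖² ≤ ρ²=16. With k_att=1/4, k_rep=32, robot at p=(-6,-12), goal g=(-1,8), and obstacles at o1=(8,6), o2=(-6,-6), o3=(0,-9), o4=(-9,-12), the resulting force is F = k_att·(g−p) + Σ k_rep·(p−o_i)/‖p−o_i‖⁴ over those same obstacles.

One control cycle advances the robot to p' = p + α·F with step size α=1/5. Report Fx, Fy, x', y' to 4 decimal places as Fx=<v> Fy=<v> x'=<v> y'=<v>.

Fx=2.4352 Fy=5.0000 x'=-5.5130 y'=-11.0000

F_att = 1/4·(g−p) = 1/4·(5,20) = (1.2500,5.0000)
o1: d²=520 > ρ²=16 → inactive
o2: d²=36 > ρ²=16 → inactive
o3: d²=45 > ρ²=16 → inactive
o4: d²=9 ≤ ρ²=16; F_rep = 32·(3,0)/9² = (1.1852,0.0000)
F = F_att + ΣF_rep = (2.4352,5.0000)
p' = p + 1/5·F = (-5.5130,-11.0000)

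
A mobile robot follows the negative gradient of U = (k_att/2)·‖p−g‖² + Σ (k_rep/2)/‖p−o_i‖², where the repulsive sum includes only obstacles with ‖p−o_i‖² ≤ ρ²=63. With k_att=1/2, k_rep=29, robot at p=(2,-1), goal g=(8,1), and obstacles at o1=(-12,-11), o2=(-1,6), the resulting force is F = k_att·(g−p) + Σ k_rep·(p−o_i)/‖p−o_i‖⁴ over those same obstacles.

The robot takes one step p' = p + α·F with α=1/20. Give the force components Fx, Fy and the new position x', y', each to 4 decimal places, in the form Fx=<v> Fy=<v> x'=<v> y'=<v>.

Fx=3.0259 Fy=0.9397 x'=2.1513 y'=-0.9530

F_att = 1/2·(g−p) = 1/2·(6,2) = (3.0000,1.0000)
o1: d²=296 > ρ²=63 → inactive
o2: d²=58 ≤ ρ²=63; F_rep = 29·(3,-7)/58² = (0.0259,-0.0603)
F = F_att + ΣF_rep = (3.0259,0.9397)
p' = p + 1/20·F = (2.1513,-0.9530)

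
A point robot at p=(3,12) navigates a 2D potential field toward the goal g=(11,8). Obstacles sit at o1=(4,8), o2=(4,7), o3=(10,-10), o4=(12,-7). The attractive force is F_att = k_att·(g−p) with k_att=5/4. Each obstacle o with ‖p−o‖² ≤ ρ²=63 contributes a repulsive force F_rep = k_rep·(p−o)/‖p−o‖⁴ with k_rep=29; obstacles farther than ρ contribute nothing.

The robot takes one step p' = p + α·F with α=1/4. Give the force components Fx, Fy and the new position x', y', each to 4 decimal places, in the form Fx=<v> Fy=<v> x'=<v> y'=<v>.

F_att = 5/4·(g−p) = 5/4·(8,-4) = (10.0000,-5.0000)
o1: d²=17 ≤ ρ²=63; F_rep = 29·(-1,4)/17² = (-0.1003,0.4014)
o2: d²=26 ≤ ρ²=63; F_rep = 29·(-1,5)/26² = (-0.0429,0.2145)
o3: d²=533 > ρ²=63 → inactive
o4: d²=442 > ρ²=63 → inactive
F = F_att + ΣF_rep = (9.8568,-4.3841)
p' = p + 1/4·F = (5.4642,10.9040)

Fx=9.8568 Fy=-4.3841 x'=5.4642 y'=10.9040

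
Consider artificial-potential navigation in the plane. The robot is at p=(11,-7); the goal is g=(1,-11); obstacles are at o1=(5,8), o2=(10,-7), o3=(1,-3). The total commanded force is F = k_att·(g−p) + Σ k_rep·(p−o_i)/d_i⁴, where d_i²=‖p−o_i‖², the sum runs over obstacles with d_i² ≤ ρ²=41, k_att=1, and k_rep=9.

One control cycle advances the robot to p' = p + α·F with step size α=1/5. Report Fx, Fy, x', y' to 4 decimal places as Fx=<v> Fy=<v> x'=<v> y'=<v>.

F_att = 1·(g−p) = 1·(-10,-4) = (-10.0000,-4.0000)
o1: d²=261 > ρ²=41 → inactive
o2: d²=1 ≤ ρ²=41; F_rep = 9·(1,0)/1² = (9.0000,0.0000)
o3: d²=116 > ρ²=41 → inactive
F = F_att + ΣF_rep = (-1.0000,-4.0000)
p' = p + 1/5·F = (10.8000,-7.8000)

Fx=-1.0000 Fy=-4.0000 x'=10.8000 y'=-7.8000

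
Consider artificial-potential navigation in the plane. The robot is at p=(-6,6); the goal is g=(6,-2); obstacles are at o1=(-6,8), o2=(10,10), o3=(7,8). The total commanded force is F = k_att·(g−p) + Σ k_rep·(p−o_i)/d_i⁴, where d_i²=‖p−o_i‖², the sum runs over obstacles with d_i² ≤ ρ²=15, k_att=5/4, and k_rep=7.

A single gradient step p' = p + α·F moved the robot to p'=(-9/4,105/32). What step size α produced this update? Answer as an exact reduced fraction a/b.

F_att = 5/4·(g−p) = 5/4·(12,-8) = (15.0000,-10.0000)
o1: d²=4 ≤ ρ²=15; F_rep = 7·(0,-2)/4² = (0.0000,-0.8750)
o2: d²=272 > ρ²=15 → inactive
o3: d²=173 > ρ²=15 → inactive
F = F_att + ΣF_rep = (15.0000,-10.8750)
Δp = p'−p = (3.7500,-2.7188); α = Δx/Fx = (15/4) / (15) = 1/4
check: Δy/Fy = (-87/32) / (-87/8) = 1/4 ✓

α = 1/4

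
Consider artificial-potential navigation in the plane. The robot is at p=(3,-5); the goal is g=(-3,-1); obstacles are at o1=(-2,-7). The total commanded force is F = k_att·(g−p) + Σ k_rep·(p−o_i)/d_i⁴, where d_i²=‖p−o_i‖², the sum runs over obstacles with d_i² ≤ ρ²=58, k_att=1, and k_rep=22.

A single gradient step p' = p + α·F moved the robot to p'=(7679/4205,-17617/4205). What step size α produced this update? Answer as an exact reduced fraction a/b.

α = 1/5

F_att = 1·(g−p) = 1·(-6,4) = (-6.0000,4.0000)
o1: d²=29 ≤ ρ²=58; F_rep = 22·(5,2)/29² = (0.1308,0.0523)
F = F_att + ΣF_rep = (-5.8692,4.0523)
Δp = p'−p = (-1.1738,0.8105); α = Δx/Fx = (-4936/4205) / (-4936/841) = 1/5
check: Δy/Fy = (3408/4205) / (3408/841) = 1/5 ✓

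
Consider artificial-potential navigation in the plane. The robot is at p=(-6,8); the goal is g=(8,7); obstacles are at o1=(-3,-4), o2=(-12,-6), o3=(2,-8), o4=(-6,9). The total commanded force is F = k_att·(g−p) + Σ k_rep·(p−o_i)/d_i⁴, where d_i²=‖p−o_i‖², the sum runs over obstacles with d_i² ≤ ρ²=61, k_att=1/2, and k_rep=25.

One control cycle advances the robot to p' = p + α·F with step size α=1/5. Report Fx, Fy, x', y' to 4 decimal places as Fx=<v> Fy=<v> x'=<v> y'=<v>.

F_att = 1/2·(g−p) = 1/2·(14,-1) = (7.0000,-0.5000)
o1: d²=153 > ρ²=61 → inactive
o2: d²=232 > ρ²=61 → inactive
o3: d²=320 > ρ²=61 → inactive
o4: d²=1 ≤ ρ²=61; F_rep = 25·(0,-1)/1² = (0.0000,-25.0000)
F = F_att + ΣF_rep = (7.0000,-25.5000)
p' = p + 1/5·F = (-4.6000,2.9000)

Fx=7.0000 Fy=-25.5000 x'=-4.6000 y'=2.9000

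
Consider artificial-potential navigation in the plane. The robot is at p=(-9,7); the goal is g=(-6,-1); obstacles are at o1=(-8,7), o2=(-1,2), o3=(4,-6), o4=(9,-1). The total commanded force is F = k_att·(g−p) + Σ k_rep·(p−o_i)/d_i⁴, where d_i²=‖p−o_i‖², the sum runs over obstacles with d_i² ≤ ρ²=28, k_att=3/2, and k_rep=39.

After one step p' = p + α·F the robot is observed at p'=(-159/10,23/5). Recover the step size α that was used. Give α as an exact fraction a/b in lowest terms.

F_att = 3/2·(g−p) = 3/2·(3,-8) = (4.5000,-12.0000)
o1: d²=1 ≤ ρ²=28; F_rep = 39·(-1,0)/1² = (-39.0000,0.0000)
o2: d²=89 > ρ²=28 → inactive
o3: d²=338 > ρ²=28 → inactive
o4: d²=388 > ρ²=28 → inactive
F = F_att + ΣF_rep = (-34.5000,-12.0000)
Δp = p'−p = (-6.9000,-2.4000); α = Δx/Fx = (-69/10) / (-69/2) = 1/5
check: Δy/Fy = (-12/5) / (-12) = 1/5 ✓

α = 1/5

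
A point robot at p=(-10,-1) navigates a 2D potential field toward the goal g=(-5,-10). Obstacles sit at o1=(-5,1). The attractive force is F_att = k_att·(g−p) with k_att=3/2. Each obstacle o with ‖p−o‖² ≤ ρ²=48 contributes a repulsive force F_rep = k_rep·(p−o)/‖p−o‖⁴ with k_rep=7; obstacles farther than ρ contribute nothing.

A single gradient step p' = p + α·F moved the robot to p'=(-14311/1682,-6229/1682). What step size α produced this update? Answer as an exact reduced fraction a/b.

F_att = 3/2·(g−p) = 3/2·(5,-9) = (7.5000,-13.5000)
o1: d²=29 ≤ ρ²=48; F_rep = 7·(-5,-2)/29² = (-0.0416,-0.0166)
F = F_att + ΣF_rep = (7.4584,-13.5166)
Δp = p'−p = (1.4917,-2.7033); α = Δx/Fx = (2509/1682) / (12545/1682) = 1/5
check: Δy/Fy = (-4547/1682) / (-22735/1682) = 1/5 ✓

α = 1/5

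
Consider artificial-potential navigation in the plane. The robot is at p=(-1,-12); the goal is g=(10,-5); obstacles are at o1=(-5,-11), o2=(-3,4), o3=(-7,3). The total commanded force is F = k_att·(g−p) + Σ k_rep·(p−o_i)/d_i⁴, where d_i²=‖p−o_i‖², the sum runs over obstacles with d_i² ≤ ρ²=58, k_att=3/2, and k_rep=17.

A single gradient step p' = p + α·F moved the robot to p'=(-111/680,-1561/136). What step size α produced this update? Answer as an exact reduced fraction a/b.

α = 1/20

F_att = 3/2·(g−p) = 3/2·(11,7) = (16.5000,10.5000)
o1: d²=17 ≤ ρ²=58; F_rep = 17·(4,-1)/17² = (0.2353,-0.0588)
o2: d²=260 > ρ²=58 → inactive
o3: d²=261 > ρ²=58 → inactive
F = F_att + ΣF_rep = (16.7353,10.4412)
Δp = p'−p = (0.8368,0.5221); α = Δx/Fx = (569/680) / (569/34) = 1/20
check: Δy/Fy = (71/136) / (355/34) = 1/20 ✓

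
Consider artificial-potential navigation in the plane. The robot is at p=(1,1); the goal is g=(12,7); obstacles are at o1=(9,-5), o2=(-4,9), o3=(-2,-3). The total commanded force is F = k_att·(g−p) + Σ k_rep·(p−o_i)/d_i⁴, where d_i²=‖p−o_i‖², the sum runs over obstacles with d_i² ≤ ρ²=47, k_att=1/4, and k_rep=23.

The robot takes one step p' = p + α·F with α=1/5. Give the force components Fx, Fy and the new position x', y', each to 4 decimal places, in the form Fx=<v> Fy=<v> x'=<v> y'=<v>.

Fx=2.8604 Fy=1.6472 x'=1.5721 y'=1.3294

F_att = 1/4·(g−p) = 1/4·(11,6) = (2.7500,1.5000)
o1: d²=100 > ρ²=47 → inactive
o2: d²=89 > ρ²=47 → inactive
o3: d²=25 ≤ ρ²=47; F_rep = 23·(3,4)/25² = (0.1104,0.1472)
F = F_att + ΣF_rep = (2.8604,1.6472)
p' = p + 1/5·F = (1.5721,1.3294)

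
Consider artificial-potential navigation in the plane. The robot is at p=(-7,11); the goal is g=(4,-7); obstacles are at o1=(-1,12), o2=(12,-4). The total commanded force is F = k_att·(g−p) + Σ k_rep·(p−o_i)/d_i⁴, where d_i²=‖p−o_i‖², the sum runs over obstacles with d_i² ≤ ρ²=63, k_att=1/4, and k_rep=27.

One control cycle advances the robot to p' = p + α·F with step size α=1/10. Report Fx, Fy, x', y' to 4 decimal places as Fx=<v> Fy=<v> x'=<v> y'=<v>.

F_att = 1/4·(g−p) = 1/4·(11,-18) = (2.7500,-4.5000)
o1: d²=37 ≤ ρ²=63; F_rep = 27·(-6,-1)/37² = (-0.1183,-0.0197)
o2: d²=586 > ρ²=63 → inactive
F = F_att + ΣF_rep = (2.6317,-4.5197)
p' = p + 1/10·F = (-6.7368,10.5480)

Fx=2.6317 Fy=-4.5197 x'=-6.7368 y'=10.5480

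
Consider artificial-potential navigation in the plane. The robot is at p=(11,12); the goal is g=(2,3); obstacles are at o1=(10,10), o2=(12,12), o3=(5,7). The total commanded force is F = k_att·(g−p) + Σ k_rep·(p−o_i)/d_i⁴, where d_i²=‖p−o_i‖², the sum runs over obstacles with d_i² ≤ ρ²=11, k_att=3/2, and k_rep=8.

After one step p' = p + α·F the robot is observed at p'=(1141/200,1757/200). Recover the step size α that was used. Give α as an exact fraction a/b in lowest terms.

α = 1/4

F_att = 3/2·(g−p) = 3/2·(-9,-9) = (-13.5000,-13.5000)
o1: d²=5 ≤ ρ²=11; F_rep = 8·(1,2)/5² = (0.3200,0.6400)
o2: d²=1 ≤ ρ²=11; F_rep = 8·(-1,0)/1² = (-8.0000,0.0000)
o3: d²=61 > ρ²=11 → inactive
F = F_att + ΣF_rep = (-21.1800,-12.8600)
Δp = p'−p = (-5.2950,-3.2150); α = Δx/Fx = (-1059/200) / (-1059/50) = 1/4
check: Δy/Fy = (-643/200) / (-643/50) = 1/4 ✓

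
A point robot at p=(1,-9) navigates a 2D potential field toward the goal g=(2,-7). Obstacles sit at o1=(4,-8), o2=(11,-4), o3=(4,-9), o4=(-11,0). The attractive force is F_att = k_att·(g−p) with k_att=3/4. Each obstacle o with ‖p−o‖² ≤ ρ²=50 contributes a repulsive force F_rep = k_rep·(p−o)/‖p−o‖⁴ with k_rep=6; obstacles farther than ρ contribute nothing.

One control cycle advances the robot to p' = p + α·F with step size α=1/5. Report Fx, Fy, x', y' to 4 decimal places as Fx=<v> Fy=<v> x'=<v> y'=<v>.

Fx=0.3478 Fy=1.4400 x'=1.0696 y'=-8.7120

F_att = 3/4·(g−p) = 3/4·(1,2) = (0.7500,1.5000)
o1: d²=10 ≤ ρ²=50; F_rep = 6·(-3,-1)/10² = (-0.1800,-0.0600)
o2: d²=125 > ρ²=50 → inactive
o3: d²=9 ≤ ρ²=50; F_rep = 6·(-3,0)/9² = (-0.2222,0.0000)
o4: d²=225 > ρ²=50 → inactive
F = F_att + ΣF_rep = (0.3478,1.4400)
p' = p + 1/5·F = (1.0696,-8.7120)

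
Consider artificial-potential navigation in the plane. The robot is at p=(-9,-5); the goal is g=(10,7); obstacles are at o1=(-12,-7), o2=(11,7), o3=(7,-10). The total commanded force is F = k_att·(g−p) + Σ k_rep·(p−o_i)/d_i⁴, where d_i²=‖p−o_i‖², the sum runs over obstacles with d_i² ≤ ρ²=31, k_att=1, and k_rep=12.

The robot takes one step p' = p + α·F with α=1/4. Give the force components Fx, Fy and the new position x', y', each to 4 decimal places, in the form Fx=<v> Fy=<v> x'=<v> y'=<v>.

F_att = 1·(g−p) = 1·(19,12) = (19.0000,12.0000)
o1: d²=13 ≤ ρ²=31; F_rep = 12·(3,2)/13² = (0.2130,0.1420)
o2: d²=544 > ρ²=31 → inactive
o3: d²=281 > ρ²=31 → inactive
F = F_att + ΣF_rep = (19.2130,12.1420)
p' = p + 1/4·F = (-4.1967,-1.9645)

Fx=19.2130 Fy=12.1420 x'=-4.1967 y'=-1.9645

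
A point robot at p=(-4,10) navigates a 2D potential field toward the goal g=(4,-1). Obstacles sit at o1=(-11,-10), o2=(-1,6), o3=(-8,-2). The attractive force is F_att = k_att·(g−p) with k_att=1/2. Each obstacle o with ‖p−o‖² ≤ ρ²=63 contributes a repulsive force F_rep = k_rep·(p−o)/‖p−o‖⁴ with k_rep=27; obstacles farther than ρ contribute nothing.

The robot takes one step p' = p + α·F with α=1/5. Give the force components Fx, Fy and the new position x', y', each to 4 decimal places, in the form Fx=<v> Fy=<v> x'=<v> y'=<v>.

F_att = 1/2·(g−p) = 1/2·(8,-11) = (4.0000,-5.5000)
o1: d²=449 > ρ²=63 → inactive
o2: d²=25 ≤ ρ²=63; F_rep = 27·(-3,4)/25² = (-0.1296,0.1728)
o3: d²=160 > ρ²=63 → inactive
F = F_att + ΣF_rep = (3.8704,-5.3272)
p' = p + 1/5·F = (-3.2259,8.9346)

Fx=3.8704 Fy=-5.3272 x'=-3.2259 y'=8.9346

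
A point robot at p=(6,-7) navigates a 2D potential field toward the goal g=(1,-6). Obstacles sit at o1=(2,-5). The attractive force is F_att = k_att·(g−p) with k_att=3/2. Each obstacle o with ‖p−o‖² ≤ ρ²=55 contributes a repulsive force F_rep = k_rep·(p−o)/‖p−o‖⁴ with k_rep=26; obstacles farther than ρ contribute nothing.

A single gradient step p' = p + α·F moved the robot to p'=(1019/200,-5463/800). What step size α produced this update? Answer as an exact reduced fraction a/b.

α = 1/8

F_att = 3/2·(g−p) = 3/2·(-5,1) = (-7.5000,1.5000)
o1: d²=20 ≤ ρ²=55; F_rep = 26·(4,-2)/20² = (0.2600,-0.1300)
F = F_att + ΣF_rep = (-7.2400,1.3700)
Δp = p'−p = (-0.9050,0.1713); α = Δx/Fx = (-181/200) / (-181/25) = 1/8
check: Δy/Fy = (137/800) / (137/100) = 1/8 ✓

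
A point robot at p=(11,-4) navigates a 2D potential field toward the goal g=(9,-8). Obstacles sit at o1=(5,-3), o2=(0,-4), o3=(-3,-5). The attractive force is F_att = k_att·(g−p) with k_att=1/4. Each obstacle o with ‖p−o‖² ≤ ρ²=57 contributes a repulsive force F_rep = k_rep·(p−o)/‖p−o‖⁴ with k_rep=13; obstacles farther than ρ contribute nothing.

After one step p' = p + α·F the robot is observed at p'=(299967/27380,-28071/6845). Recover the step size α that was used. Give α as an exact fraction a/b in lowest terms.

α = 1/10

F_att = 1/4·(g−p) = 1/4·(-2,-4) = (-0.5000,-1.0000)
o1: d²=37 ≤ ρ²=57; F_rep = 13·(6,-1)/37² = (0.0570,-0.0095)
o2: d²=121 > ρ²=57 → inactive
o3: d²=197 > ρ²=57 → inactive
F = F_att + ΣF_rep = (-0.4430,-1.0095)
Δp = p'−p = (-0.0443,-0.1009); α = Δx/Fx = (-1213/27380) / (-1213/2738) = 1/10
check: Δy/Fy = (-691/6845) / (-1382/1369) = 1/10 ✓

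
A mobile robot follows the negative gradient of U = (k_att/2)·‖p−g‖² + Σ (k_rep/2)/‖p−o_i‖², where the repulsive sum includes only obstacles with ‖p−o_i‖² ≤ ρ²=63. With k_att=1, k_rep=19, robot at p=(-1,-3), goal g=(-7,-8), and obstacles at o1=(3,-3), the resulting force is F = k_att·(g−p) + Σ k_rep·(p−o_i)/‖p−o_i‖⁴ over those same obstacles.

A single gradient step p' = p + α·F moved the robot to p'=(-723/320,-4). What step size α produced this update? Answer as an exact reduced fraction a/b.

α = 1/5

F_att = 1·(g−p) = 1·(-6,-5) = (-6.0000,-5.0000)
o1: d²=16 ≤ ρ²=63; F_rep = 19·(-4,0)/16² = (-0.2969,0.0000)
F = F_att + ΣF_rep = (-6.2969,-5.0000)
Δp = p'−p = (-1.2594,-1.0000); α = Δx/Fx = (-403/320) / (-403/64) = 1/5
check: Δy/Fy = (-1) / (-5) = 1/5 ✓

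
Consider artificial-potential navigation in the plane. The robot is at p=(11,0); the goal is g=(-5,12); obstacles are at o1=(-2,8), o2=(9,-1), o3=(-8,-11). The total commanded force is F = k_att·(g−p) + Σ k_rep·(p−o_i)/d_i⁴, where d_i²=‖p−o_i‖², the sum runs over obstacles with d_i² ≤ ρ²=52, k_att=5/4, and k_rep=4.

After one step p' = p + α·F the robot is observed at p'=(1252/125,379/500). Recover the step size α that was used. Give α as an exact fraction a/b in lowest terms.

F_att = 5/4·(g−p) = 5/4·(-16,12) = (-20.0000,15.0000)
o1: d²=233 > ρ²=52 → inactive
o2: d²=5 ≤ ρ²=52; F_rep = 4·(2,1)/5² = (0.3200,0.1600)
o3: d²=482 > ρ²=52 → inactive
F = F_att + ΣF_rep = (-19.6800,15.1600)
Δp = p'−p = (-0.9840,0.7580); α = Δx/Fx = (-123/125) / (-492/25) = 1/20
check: Δy/Fy = (379/500) / (379/25) = 1/20 ✓

α = 1/20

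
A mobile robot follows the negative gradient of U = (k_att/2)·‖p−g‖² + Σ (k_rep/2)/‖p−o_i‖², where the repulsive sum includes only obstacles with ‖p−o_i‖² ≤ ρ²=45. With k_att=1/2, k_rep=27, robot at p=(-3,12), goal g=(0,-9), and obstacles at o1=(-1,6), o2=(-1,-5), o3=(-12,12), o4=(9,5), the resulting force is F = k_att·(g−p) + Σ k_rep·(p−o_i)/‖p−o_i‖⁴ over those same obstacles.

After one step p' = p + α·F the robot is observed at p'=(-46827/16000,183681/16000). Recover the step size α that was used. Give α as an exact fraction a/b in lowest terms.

F_att = 1/2·(g−p) = 1/2·(3,-21) = (1.5000,-10.5000)
o1: d²=40 ≤ ρ²=45; F_rep = 27·(-2,6)/40² = (-0.0338,0.1013)
o2: d²=293 > ρ²=45 → inactive
o3: d²=81 > ρ²=45 → inactive
o4: d²=193 > ρ²=45 → inactive
F = F_att + ΣF_rep = (1.4663,-10.3987)
Δp = p'−p = (0.0733,-0.5199); α = Δx/Fx = (1173/16000) / (1173/800) = 1/20
check: Δy/Fy = (-8319/16000) / (-8319/800) = 1/20 ✓

α = 1/20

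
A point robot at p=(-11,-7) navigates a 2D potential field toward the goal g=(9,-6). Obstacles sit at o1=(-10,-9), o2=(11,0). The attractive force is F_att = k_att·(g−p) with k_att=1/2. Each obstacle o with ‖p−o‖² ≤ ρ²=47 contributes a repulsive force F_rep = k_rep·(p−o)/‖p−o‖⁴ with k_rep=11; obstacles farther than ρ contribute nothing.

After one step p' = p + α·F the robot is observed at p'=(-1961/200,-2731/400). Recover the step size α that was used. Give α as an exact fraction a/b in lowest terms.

α = 1/8

F_att = 1/2·(g−p) = 1/2·(20,1) = (10.0000,0.5000)
o1: d²=5 ≤ ρ²=47; F_rep = 11·(-1,2)/5² = (-0.4400,0.8800)
o2: d²=533 > ρ²=47 → inactive
F = F_att + ΣF_rep = (9.5600,1.3800)
Δp = p'−p = (1.1950,0.1725); α = Δx/Fx = (239/200) / (239/25) = 1/8
check: Δy/Fy = (69/400) / (69/50) = 1/8 ✓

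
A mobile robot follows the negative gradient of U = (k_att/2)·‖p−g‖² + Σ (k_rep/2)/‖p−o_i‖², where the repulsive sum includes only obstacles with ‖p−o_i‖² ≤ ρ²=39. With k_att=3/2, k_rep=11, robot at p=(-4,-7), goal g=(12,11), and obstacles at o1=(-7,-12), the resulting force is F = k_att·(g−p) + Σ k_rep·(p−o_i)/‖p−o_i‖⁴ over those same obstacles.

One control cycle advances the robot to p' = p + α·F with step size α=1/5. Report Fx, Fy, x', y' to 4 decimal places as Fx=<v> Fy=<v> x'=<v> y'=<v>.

Fx=24.0285 Fy=27.0476 x'=0.8057 y'=-1.5905

F_att = 3/2·(g−p) = 3/2·(16,18) = (24.0000,27.0000)
o1: d²=34 ≤ ρ²=39; F_rep = 11·(3,5)/34² = (0.0285,0.0476)
F = F_att + ΣF_rep = (24.0285,27.0476)
p' = p + 1/5·F = (0.8057,-1.5905)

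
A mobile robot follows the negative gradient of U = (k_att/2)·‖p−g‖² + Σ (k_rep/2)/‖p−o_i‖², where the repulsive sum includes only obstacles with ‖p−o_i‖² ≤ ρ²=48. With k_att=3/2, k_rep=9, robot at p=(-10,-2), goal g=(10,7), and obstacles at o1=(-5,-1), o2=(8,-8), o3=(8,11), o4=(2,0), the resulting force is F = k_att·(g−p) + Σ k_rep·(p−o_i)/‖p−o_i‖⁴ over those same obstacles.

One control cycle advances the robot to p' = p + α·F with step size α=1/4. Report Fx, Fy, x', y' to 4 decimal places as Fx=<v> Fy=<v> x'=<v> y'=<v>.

Fx=29.9334 Fy=13.4867 x'=-2.5166 y'=1.3717

F_att = 3/2·(g−p) = 3/2·(20,9) = (30.0000,13.5000)
o1: d²=26 ≤ ρ²=48; F_rep = 9·(-5,-1)/26² = (-0.0666,-0.0133)
o2: d²=360 > ρ²=48 → inactive
o3: d²=493 > ρ²=48 → inactive
o4: d²=148 > ρ²=48 → inactive
F = F_att + ΣF_rep = (29.9334,13.4867)
p' = p + 1/4·F = (-2.5166,1.3717)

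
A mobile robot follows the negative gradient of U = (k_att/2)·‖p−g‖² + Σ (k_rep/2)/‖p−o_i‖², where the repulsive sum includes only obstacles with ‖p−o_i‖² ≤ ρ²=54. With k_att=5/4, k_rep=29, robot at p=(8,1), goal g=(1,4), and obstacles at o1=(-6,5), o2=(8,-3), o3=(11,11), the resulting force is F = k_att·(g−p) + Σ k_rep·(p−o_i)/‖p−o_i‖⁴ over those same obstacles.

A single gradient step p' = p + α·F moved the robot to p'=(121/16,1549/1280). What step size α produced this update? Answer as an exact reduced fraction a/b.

α = 1/20

F_att = 5/4·(g−p) = 5/4·(-7,3) = (-8.7500,3.7500)
o1: d²=212 > ρ²=54 → inactive
o2: d²=16 ≤ ρ²=54; F_rep = 29·(0,4)/16² = (0.0000,0.4531)
o3: d²=109 > ρ²=54 → inactive
F = F_att + ΣF_rep = (-8.7500,4.2031)
Δp = p'−p = (-0.4375,0.2102); α = Δx/Fx = (-7/16) / (-35/4) = 1/20
check: Δy/Fy = (269/1280) / (269/64) = 1/20 ✓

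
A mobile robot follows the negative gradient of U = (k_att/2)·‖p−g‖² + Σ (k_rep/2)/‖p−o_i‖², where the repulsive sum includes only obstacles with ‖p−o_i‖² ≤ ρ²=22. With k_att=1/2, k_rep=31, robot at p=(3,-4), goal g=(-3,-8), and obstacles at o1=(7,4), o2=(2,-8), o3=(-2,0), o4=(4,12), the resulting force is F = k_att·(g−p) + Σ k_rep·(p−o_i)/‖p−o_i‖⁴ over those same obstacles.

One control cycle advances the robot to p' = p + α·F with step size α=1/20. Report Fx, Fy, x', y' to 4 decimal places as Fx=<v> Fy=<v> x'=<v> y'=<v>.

F_att = 1/2·(g−p) = 1/2·(-6,-4) = (-3.0000,-2.0000)
o1: d²=80 > ρ²=22 → inactive
o2: d²=17 ≤ ρ²=22; F_rep = 31·(1,4)/17² = (0.1073,0.4291)
o3: d²=41 > ρ²=22 → inactive
o4: d²=257 > ρ²=22 → inactive
F = F_att + ΣF_rep = (-2.8927,-1.5709)
p' = p + 1/20·F = (2.8554,-4.0785)

Fx=-2.8927 Fy=-1.5709 x'=2.8554 y'=-4.0785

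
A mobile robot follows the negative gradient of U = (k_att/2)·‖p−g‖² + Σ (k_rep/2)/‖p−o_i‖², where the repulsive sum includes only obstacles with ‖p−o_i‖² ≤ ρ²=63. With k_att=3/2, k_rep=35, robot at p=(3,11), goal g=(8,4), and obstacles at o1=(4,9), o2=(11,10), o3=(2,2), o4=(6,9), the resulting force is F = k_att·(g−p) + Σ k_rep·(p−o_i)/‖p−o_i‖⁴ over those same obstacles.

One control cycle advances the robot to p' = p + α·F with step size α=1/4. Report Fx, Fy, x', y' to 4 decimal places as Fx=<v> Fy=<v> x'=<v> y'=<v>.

Fx=5.4787 Fy=-7.2858 x'=4.3697 y'=9.1786

F_att = 3/2·(g−p) = 3/2·(5,-7) = (7.5000,-10.5000)
o1: d²=5 ≤ ρ²=63; F_rep = 35·(-1,2)/5² = (-1.4000,2.8000)
o2: d²=65 > ρ²=63 → inactive
o3: d²=82 > ρ²=63 → inactive
o4: d²=13 ≤ ρ²=63; F_rep = 35·(-3,2)/13² = (-0.6213,0.4142)
F = F_att + ΣF_rep = (5.4787,-7.2858)
p' = p + 1/4·F = (4.3697,9.1786)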